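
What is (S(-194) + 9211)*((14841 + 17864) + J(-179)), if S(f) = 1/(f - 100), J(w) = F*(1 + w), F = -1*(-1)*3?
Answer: 87120129643/294 ≈ 2.9633e+8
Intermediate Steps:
F = 3 (F = 1*3 = 3)
J(w) = 3 + 3*w (J(w) = 3*(1 + w) = 3 + 3*w)
S(f) = 1/(-100 + f)
(S(-194) + 9211)*((14841 + 17864) + J(-179)) = (1/(-100 - 194) + 9211)*((14841 + 17864) + (3 + 3*(-179))) = (1/(-294) + 9211)*(32705 + (3 - 537)) = (-1/294 + 9211)*(32705 - 534) = (2708033/294)*32171 = 87120129643/294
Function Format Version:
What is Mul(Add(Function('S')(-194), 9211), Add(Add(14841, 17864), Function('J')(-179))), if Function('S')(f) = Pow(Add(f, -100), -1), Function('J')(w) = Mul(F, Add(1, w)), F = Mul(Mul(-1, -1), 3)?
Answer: Rational(87120129643, 294) ≈ 2.9633e+8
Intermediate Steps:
F = 3 (F = Mul(1, 3) = 3)
Function('J')(w) = Add(3, Mul(3, w)) (Function('J')(w) = Mul(3, Add(1, w)) = Add(3, Mul(3, w)))
Function('S')(f) = Pow(Add(-100, f), -1)
Mul(Add(Function('S')(-194), 9211), Add(Add(14841, 17864), Function('J')(-179))) = Mul(Add(Pow(Add(-100, -194), -1), 9211), Add(Add(14841, 17864), Add(3, Mul(3, -179)))) = Mul(Add(Pow(-294, -1), 9211), Add(32705, Add(3, -537))) = Mul(Add(Rational(-1, 294), 9211), Add(32705, -534)) = Mul(Rational(2708033, 294), 32171) = Rational(87120129643, 294)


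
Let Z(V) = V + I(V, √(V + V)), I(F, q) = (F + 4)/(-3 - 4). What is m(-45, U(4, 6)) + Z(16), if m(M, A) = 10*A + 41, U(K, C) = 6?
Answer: 799/7 ≈ 114.14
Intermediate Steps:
m(M, A) = 41 + 10*A
I(F, q) = -4/7 - F/7 (I(F, q) = (4 + F)/(-7) = (4 + F)*(-⅐) = -4/7 - F/7)
Z(V) = -4/7 + 6*V/7 (Z(V) = V + (-4/7 - V/7) = -4/7 + 6*V/7)
m(-45, U(4, 6)) + Z(16) = (41 + 10*6) + (-4/7 + (6/7)*16) = (41 + 60) + (-4/7 + 96/7) = 101 + 92/7 = 799/7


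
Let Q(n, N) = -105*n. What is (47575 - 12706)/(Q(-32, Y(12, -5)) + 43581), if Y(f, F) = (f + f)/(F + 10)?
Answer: 11623/15647 ≈ 0.74283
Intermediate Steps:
Y(f, F) = 2*f/(10 + F) (Y(f, F) = (2*f)/(10 + F) = 2*f/(10 + F))
(47575 - 12706)/(Q(-32, Y(12, -5)) + 43581) = (47575 - 12706)/(-105*(-32) + 43581) = 34869/(3360 + 43581) = 34869/46941 = 34869*(1/46941) = 11623/15647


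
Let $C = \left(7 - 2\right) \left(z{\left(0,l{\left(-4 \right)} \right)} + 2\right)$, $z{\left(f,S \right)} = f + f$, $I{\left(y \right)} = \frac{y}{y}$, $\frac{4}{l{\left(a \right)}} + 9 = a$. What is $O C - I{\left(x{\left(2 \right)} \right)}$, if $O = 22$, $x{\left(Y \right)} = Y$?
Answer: $219$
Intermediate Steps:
$l{\left(a \right)} = \frac{4}{-9 + a}$
$I{\left(y \right)} = 1$
$z{\left(f,S \right)} = 2 f$
$C = 10$ ($C = \left(7 - 2\right) \left(2 \cdot 0 + 2\right) = 5 \left(0 + 2\right) = 5 \cdot 2 = 10$)
$O C - I{\left(x{\left(2 \right)} \right)} = 22 \cdot 10 - 1 = 220 - 1 = 219$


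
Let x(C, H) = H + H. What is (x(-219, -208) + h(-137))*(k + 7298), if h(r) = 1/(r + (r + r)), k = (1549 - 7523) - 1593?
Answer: 45992813/411 ≈ 1.1190e+5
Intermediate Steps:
x(C, H) = 2*H
k = -7567 (k = -5974 - 1593 = -7567)
h(r) = 1/(3*r) (h(r) = 1/(r + 2*r) = 1/(3*r))
(x(-219, -208) + h(-137))*(k + 7298) = (2*(-208) + (⅓)/(-137))*(-7567 + 7298) = (-416 + (⅓)*(-1/137))*(-269) = (-416 - 1/411)*(-269) = -170977/411*(-269) = 45992813/411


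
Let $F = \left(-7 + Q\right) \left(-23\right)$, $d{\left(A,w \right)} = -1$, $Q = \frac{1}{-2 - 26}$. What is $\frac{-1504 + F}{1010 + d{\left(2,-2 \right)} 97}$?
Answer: $- \frac{37581}{25564} \approx -1.4701$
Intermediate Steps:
$Q = - \frac{1}{28}$ ($Q = \frac{1}{-28} = - \frac{1}{28} \approx -0.035714$)
$F = \frac{4531}{28}$ ($F = \left(-7 - \frac{1}{28}\right) \left(-23\right) = \left(- \frac{197}{28}\right) \left(-23\right) = \frac{4531}{28} \approx 161.82$)
$\frac{-1504 + F}{1010 + d{\left(2,-2 \right)} 97} = \frac{-1504 + \frac{4531}{28}}{1010 - 97} = - \frac{37581}{28 \left(1010 - 97\right)} = - \frac{37581}{28 \cdot 913} = \left(- \frac{37581}{28}\right) \frac{1}{913} = - \frac{37581}{25564}$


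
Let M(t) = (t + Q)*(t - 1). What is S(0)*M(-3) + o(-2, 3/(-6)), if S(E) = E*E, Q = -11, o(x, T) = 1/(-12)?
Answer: -1/12 ≈ -0.083333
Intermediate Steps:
o(x, T) = -1/12
S(E) = E²
M(t) = (-1 + t)*(-11 + t) (M(t) = (t - 11)*(t - 1) = (-11 + t)*(-1 + t) = (-1 + t)*(-11 + t))
S(0)*M(-3) + o(-2, 3/(-6)) = 0²*(11 + (-3)² - 12*(-3)) - 1/12 = 0*(11 + 9 + 36) - 1/12 = 0*56 - 1/12 = 0 - 1/12 = -1/12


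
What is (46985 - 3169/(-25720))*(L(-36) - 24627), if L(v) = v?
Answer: -29804184091647/25720 ≈ -1.1588e+9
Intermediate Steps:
(46985 - 3169/(-25720))*(L(-36) - 24627) = (46985 - 3169/(-25720))*(-36 - 24627) = (46985 - 3169*(-1/25720))*(-24663) = (46985 + 3169/25720)*(-24663) = (1208457369/25720)*(-24663) = -29804184091647/25720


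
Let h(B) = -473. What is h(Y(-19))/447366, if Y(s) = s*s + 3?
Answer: -473/447366 ≈ -0.0010573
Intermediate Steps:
Y(s) = 3 + s**2 (Y(s) = s**2 + 3 = 3 + s**2)
h(Y(-19))/447366 = -473/447366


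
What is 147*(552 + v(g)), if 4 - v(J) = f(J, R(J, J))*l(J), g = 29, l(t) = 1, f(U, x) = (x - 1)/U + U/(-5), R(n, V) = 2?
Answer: 11974032/145 ≈ 82580.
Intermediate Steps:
f(U, x) = -U/5 + (-1 + x)/U (f(U, x) = (-1 + x)/U + U*(-⅕) = (-1 + x)/U - U/5 = -U/5 + (-1 + x)/U)
v(J) = 4 - (1 - J²/5)/J (v(J) = 4 - (-1 + 2 - J²/5)/J = 4 - (1 - J²/5)/J)
147*(552 + v(g)) = 147*(552 + (4 - 1/29 + (⅕)*29)) = 147*(552 + (4 - 1*1/29 + 29/5)) = 147*(552 + (4 - 1/29 + 29/5)) = 147*(552 + 1416/145) = 147*(81456/145) = 11974032/145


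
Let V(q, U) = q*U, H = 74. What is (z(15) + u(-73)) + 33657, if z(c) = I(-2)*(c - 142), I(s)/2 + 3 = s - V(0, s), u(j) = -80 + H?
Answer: 34921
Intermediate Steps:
V(q, U) = U*q
u(j) = -6 (u(j) = -80 + 74 = -6)
I(s) = -6 + 2*s (I(s) = -6 + 2*(s - s*0) = -6 + 2*(s - 1*0) = -6 + 2*(s + 0) = -6 + 2*s)
z(c) = 1420 - 10*c (z(c) = (-6 + 2*(-2))*(c - 142) = (-6 - 4)*(-142 + c) = -10*(-142 + c) = 1420 - 10*c)
(z(15) + u(-73)) + 33657 = ((1420 - 10*15) - 6) + 33657 = ((1420 - 150) - 6) + 33657 = (1270 - 6) + 33657 = 1264 + 33657 = 34921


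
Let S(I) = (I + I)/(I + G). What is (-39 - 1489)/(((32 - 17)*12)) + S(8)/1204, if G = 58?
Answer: -1264772/148995 ≈ -8.4887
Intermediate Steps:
S(I) = 2*I/(58 + I) (S(I) = (I + I)/(I + 58) = (2*I)/(58 + I) = 2*I/(58 + I))
(-39 - 1489)/(((32 - 17)*12)) + S(8)/1204 = (-39 - 1489)/(((32 - 17)*12)) + (2*8/(58 + 8))/1204 = -1528/(15*12) + (2*8/66)*(1/1204) = -1528/180 + (2*8*(1/66))*(1/1204) = -1528*1/180 + (8/33)*(1/1204) = -382/45 + 2/9933 = -1264772/148995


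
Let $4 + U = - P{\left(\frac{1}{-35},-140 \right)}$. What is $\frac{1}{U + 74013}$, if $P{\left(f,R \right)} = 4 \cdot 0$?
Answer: $\frac{1}{74009} \approx 1.3512 \cdot 10^{-5}$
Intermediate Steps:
$P{\left(f,R \right)} = 0$
$U = -4$ ($U = -4 - 0 = -4 + 0 = -4$)
$\frac{1}{U + 74013} = \frac{1}{-4 + 74013} = \frac{1}{74009}$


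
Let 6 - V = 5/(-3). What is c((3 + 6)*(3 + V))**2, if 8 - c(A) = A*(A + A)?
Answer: 339443776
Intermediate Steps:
V = 23/3 (V = 6 - 5/(-3) = 6 - 5*(-1)/3 = 6 - 1*(-5/3) = 6 + 5/3 = 23/3 ≈ 7.6667)
c(A) = 8 - 2*A**2 (c(A) = 8 - A*(A + A) = 8 - A*2*A = 8 - 2*A**2)
c((3 + 6)*(3 + V))**2 = (8 - 2*(3 + 6)**2*(3 + 23/3)**2)**2 = (8 - 2*(9*(32/3))**2)**2 = (8 - 2*96**2)**2 = (8 - 2*9216)**2 = (8 - 18432)**2 = (-18424)**2 = 339443776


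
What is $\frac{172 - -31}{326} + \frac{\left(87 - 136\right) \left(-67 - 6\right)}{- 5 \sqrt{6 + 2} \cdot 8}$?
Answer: $\frac{203}{326} - \frac{3577 \sqrt{2}}{160} \approx -30.994$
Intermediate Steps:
$\frac{172 - -31}{326} + \frac{\left(87 - 136\right) \left(-67 - 6\right)}{- 5 \sqrt{6 + 2} \cdot 8} = \left(172 + 31\right) \frac{1}{326} + \frac{\left(-49\right) \left(-73\right)}{- 5 \sqrt{8} \cdot 8} = 203 \cdot \frac{1}{326} + \frac{3577}{- 5 \cdot 2 \sqrt{2} \cdot 8} = \frac{203}{326} + \frac{3577}{- 10 \sqrt{2} \cdot 8} = \frac{203}{326} + \frac{3577}{\left(-80\right) \sqrt{2}} = \frac{203}{326} + 3577 \left(- \frac{\sqrt{2}}{160}\right) = \frac{203}{326} - \frac{3577 \sqrt{2}}{160}$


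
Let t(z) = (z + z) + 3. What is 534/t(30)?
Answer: 178/21 ≈ 8.4762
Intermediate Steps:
t(z) = 3 + 2*z (t(z) = 2*z + 3 = 3 + 2*z)
534/t(30) = 534/(3 + 2*30) = 534/(3 + 60) = 534/63 = 534*(1/63) = 178/21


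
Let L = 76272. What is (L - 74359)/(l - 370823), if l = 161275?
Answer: -1913/209548 ≈ -0.0091292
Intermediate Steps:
(L - 74359)/(l - 370823) = (76272 - 74359)/(161275 - 370823) = 1913/(-209548) = 1913*(-1/209548) = -1913/209548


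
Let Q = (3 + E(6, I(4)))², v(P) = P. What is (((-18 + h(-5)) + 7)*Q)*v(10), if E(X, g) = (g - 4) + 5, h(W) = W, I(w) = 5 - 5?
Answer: -2560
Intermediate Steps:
I(w) = 0
E(X, g) = 1 + g (E(X, g) = (-4 + g) + 5 = 1 + g)
Q = 16 (Q = (3 + (1 + 0))² = (3 + 1)² = 4² = 16)
(((-18 + h(-5)) + 7)*Q)*v(10) = (((-18 - 5) + 7)*16)*10 = ((-23 + 7)*16)*10 = -16*16*10 = -256*10 = -2560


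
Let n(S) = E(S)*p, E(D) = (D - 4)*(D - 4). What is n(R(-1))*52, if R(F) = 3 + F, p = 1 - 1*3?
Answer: -416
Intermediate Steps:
p = -2 (p = 1 - 3 = -2)
E(D) = (-4 + D)**2 (E(D) = (-4 + D)*(-4 + D) = (-4 + D)**2)
n(S) = -2*(-4 + S)**2 (n(S) = (-4 + S)**2*(-2) = -2*(-4 + S)**2)
n(R(-1))*52 = -2*(-4 + (3 - 1))**2*52 = -2*(-4 + 2)**2*52 = -2*(-2)**2*52 = -2*4*52 = -8*52 = -416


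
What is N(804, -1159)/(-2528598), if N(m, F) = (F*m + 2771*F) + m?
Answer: 4142621/2528598 ≈ 1.6383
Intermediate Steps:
N(m, F) = m + 2771*F + F*m (N(m, F) = (2771*F + F*m) + m = m + 2771*F + F*m)
N(804, -1159)/(-2528598) = (804 + 2771*(-1159) - 1159*804)/(-2528598) = (804 - 3211589 - 931836)*(-1/2528598) = -4142621*(-1/2528598) = 4142621/2528598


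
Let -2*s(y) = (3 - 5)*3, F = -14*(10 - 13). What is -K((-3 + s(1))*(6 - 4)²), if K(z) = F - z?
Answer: -42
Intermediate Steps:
F = 42 (F = -14*(-3) = 42)
s(y) = 3 (s(y) = -(3 - 5)*3/2 = -(-1)*3 = -½*(-6) = 3)
K(z) = 42 - z
-K((-3 + s(1))*(6 - 4)²) = -(42 - (-3 + 3)*(6 - 4)²) = -(42 - 0*2²) = -(42 - 0*4) = -(42 - 1*0) = -(42 + 0) = -1*42 = -42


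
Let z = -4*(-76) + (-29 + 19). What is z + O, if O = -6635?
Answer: -6341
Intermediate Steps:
z = 294 (z = 304 - 10 = 294)
z + O = 294 - 6635 = -6341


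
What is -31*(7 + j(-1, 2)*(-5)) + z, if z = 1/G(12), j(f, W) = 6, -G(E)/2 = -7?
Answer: 9983/14 ≈ 713.07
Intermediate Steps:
G(E) = 14 (G(E) = -2*(-7) = 14)
z = 1/14 ≈ 0.071429
-31*(7 + j(-1, 2)*(-5)) + z = -31*(7 + 6*(-5)) + 1/14 = -31*(7 - 30) + 1/14 = -31*(-23) + 1/14 = 713 + 1/14 = 9983/14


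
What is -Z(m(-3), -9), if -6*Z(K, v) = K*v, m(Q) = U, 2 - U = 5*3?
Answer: 39/2 ≈ 19.500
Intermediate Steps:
U = -13 (U = 2 - 5*3 = 2 - 1*15 = 2 - 15 = -13)
m(Q) = -13
Z(K, v) = -K*v/6
-Z(m(-3), -9) = -(-1)*(-13)*(-9)/6 = -1*(-39/2) = 39/2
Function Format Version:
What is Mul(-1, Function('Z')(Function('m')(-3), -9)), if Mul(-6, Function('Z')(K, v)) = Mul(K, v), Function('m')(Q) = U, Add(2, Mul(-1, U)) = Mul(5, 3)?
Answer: Rational(39, 2) ≈ 19.500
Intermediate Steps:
U = -13 (U = Add(2, Mul(-1, Mul(5, 3))) = Add(2, Mul(-1, 15)) = Add(2, -15) = -13)
Function('m')(Q) = -13
Function('Z')(K, v) = Mul(Rational(-1, 6), K, v) (Function('Z')(K, v) = Mul(Rational(-1, 6), Mul(K, v)) = Mul(Rational(-1, 6), K, v))
Mul(-1, Function('Z')(Function('m')(-3), -9)) = Mul(-1, Mul(Rational(-1, 6), -13, -9)) = Mul(-1, Rational(-39, 2)) = Rational(39, 2)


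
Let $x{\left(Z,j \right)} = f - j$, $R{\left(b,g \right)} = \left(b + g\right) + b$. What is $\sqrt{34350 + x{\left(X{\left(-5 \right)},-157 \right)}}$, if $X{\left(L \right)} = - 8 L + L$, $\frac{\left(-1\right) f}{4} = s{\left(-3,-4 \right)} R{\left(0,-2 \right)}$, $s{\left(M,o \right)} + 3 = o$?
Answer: $\sqrt{34451} \approx 185.61$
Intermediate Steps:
$s{\left(M,o \right)} = -3 + o$
$R{\left(b,g \right)} = g + 2 b$
$f = -56$ ($f = - 4 \left(-3 - 4\right) \left(-2 + 2 \cdot 0\right) = - 4 \left(- 7 \left(-2 + 0\right)\right) = - 4 \left(\left(-7\right) \left(-2\right)\right) = \left(-4\right) 14 = -56$)
$X{\left(L \right)} = - 7 L$
$x{\left(Z,j \right)} = -56 - j$
$\sqrt{34350 + x{\left(X{\left(-5 \right)},-157 \right)}} = \sqrt{34350 - -101} = \sqrt{34350 + \left(-56 + 157\right)} = \sqrt{34350 + 101} = \sqrt{34451}$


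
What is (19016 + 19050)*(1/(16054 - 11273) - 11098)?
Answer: -288537762206/683 ≈ -4.2246e+8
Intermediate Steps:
(19016 + 19050)*(1/(16054 - 11273) - 11098) = 38066*(1/4781 - 11098) = 38066*(-53059537/4781) = -288537762206/683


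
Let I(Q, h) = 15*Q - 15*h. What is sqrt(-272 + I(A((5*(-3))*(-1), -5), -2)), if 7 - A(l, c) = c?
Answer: I*sqrt(62) ≈ 7.874*I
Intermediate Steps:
A(l, c) = 7 - c
I(Q, h) = -15*h + 15*Q
sqrt(-272 + I(A((5*(-3))*(-1), -5), -2)) = sqrt(-272 + (-15*(-2) + 15*(7 - 1*(-5)))) = sqrt(-272 + (30 + 15*(7 + 5))) = sqrt(-272 + (30 + 15*12)) = sqrt(-272 + (30 + 180)) = sqrt(-272 + 210) = sqrt(-62) = I*sqrt(62)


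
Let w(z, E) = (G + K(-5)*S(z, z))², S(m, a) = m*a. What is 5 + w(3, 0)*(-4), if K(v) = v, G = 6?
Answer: -6079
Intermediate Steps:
S(m, a) = a*m
w(z, E) = (6 - 5*z²)² (w(z, E) = (6 - 5*z*z)² = (6 - 5*z²)²)
5 + w(3, 0)*(-4) = 5 + (-6 + 5*3²)²*(-4) = 5 + (-6 + 5*9)²*(-4) = 5 + (-6 + 45)²*(-4) = 5 + 39²*(-4) = 5 + 1521*(-4) = 5 - 6084 = -6079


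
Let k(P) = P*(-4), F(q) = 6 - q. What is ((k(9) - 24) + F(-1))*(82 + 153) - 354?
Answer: -12809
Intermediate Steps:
k(P) = -4*P
((k(9) - 24) + F(-1))*(82 + 153) - 354 = ((-4*9 - 24) + (6 - 1*(-1)))*(82 + 153) - 354 = ((-36 - 24) + (6 + 1))*235 - 354 = (-60 + 7)*235 - 354 = -53*235 - 354 = -12455 - 354 = -12809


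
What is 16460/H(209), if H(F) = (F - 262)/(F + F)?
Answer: -6880280/53 ≈ -1.2982e+5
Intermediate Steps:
H(F) = (-262 + F)/(2*F) (H(F) = (-262 + F)/((2*F)) = (-262 + F)*(1/(2*F)) = (-262 + F)/(2*F))
16460/H(209) = 16460/(((½)*(-262 + 209)/209)) = 16460/(((½)*(1/209)*(-53))) = 16460/(-53/418) = 16460*(-418/53) = -6880280/53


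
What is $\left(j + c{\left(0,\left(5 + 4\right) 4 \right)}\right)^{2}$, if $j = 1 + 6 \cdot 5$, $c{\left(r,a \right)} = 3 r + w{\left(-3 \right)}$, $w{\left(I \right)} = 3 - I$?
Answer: $1369$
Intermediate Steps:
$c{\left(r,a \right)} = 6 + 3 r$ ($c{\left(r,a \right)} = 3 r + \left(3 - -3\right) = 3 r + \left(3 + 3\right) = 3 r + 6 = 6 + 3 r$)
$j = 31$ ($j = 1 + 30 = 31$)
$\left(j + c{\left(0,\left(5 + 4\right) 4 \right)}\right)^{2} = \left(31 + \left(6 + 3 \cdot 0\right)\right)^{2} = \left(31 + \left(6 + 0\right)\right)^{2} = \left(31 + 6\right)^{2} = 37^{2} = 1369$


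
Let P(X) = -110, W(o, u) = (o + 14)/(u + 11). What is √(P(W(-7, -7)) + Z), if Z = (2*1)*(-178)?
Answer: I*√466 ≈ 21.587*I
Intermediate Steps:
W(o, u) = (14 + o)/(11 + u)
Z = -356 (Z = 2*(-178) = -356)
√(P(W(-7, -7)) + Z) = √(-110 - 356) = √(-466) = I*√466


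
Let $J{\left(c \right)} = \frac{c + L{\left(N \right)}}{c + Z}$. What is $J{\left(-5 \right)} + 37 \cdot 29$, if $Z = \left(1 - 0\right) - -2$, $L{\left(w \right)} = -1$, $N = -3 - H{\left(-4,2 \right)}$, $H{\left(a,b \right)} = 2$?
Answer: $1076$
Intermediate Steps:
$N = -5$ ($N = -3 - 2 = -5$)
$Z = 3$ ($Z = \left(1 + 0\right) + 2 = 1 + 2 = 3$)
$J{\left(c \right)} = \frac{-1 + c}{3 + c}$ ($J{\left(c \right)} = \frac{c - 1}{c + 3} = \frac{-1 + c}{3 + c}$)
$J{\left(-5 \right)} + 37 \cdot 29 = \frac{-1 - 5}{3 - 5} + 37 \cdot 29 = \frac{1}{-2} \left(-6\right) + 1073 = \left(- \frac{1}{2}\right) \left(-6\right) + 1073 = 3 + 1073 = 1076$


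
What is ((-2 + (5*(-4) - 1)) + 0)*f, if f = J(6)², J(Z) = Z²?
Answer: -29808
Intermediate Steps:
f = 1296 (f = (6²)² = 36² = 1296)
((-2 + (5*(-4) - 1)) + 0)*f = ((-2 + (5*(-4) - 1)) + 0)*1296 = ((-2 + (-20 - 1)) + 0)*1296 = ((-2 - 21) + 0)*1296 = (-23 + 0)*1296 = -23*1296 = -29808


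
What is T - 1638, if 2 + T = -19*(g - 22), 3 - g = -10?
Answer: -1469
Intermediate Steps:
g = 13 (g = 3 - 1*(-10) = 3 + 10 = 13)
T = 169 (T = -2 - 19*(13 - 22) = -2 - 19*(-9) = -2 + 171 = 169)
T - 1638 = 169 - 1638 = -1469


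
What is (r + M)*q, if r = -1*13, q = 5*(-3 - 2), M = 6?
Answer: 175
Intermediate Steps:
q = -25 (q = 5*(-5) = -25)
r = -13
(r + M)*q = (-13 + 6)*(-25) = -7*(-25) = 175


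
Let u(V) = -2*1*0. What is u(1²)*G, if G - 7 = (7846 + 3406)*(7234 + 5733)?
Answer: 0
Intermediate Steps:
u(V) = 0 (u(V) = -2*0 = 0)
G = 145904691 (G = 7 + (7846 + 3406)*(7234 + 5733) = 7 + 11252*12967 = 7 + 145904684 = 145904691)
u(1²)*G = 0*145904691 = 0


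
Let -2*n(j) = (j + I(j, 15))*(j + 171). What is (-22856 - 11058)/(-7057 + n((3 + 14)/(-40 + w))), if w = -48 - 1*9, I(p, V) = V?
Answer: 319096826/78313143 ≈ 4.0746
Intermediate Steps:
w = -57 (w = -48 - 9 = -57)
n(j) = -(15 + j)*(171 + j)/2 (n(j) = -(j + 15)*(j + 171)/2 = -(15 + j)*(171 + j)/2)
(-22856 - 11058)/(-7057 + n((3 + 14)/(-40 + w))) = (-22856 - 11058)/(-7057 + (-2565/2 - 93*(3 + 14)/(-40 - 57) - (3 + 14)**2/(-40 - 57)**2/2)) = -33914/(-7057 + (-2565/2 - 1581/(-97) - (17/(-97))**2/2)) = -33914/(-7057 + (-2565/2 - 1581*(-1)/97 - (17*(-1/97))**2/2)) = -33914/(-7057 + (-2565/2 - 93*(-17/97) - (-17/97)**2/2)) = -33914/(-7057 + (-2565/2 + 1581/97 - 1/2*289/9409)) = -33914/(-7057 + (-2565/2 + 1581/97 - 289/18818)) = -33914/(-7057 - 11913830/9409) = -33914/(-78313143/9409) = -33914*(-9409/78313143) = 319096826/78313143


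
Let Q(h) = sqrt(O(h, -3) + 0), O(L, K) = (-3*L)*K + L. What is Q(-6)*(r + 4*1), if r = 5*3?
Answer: 38*I*sqrt(15) ≈ 147.17*I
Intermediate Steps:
r = 15
O(L, K) = L - 3*K*L (O(L, K) = -3*K*L + L = L - 3*K*L)
Q(h) = sqrt(10)*sqrt(h) (Q(h) = sqrt(h*(1 - 3*(-3)) + 0) = sqrt(h*(1 + 9) + 0) = sqrt(h*10 + 0) = sqrt(10*h + 0) = sqrt(10*h) = sqrt(10)*sqrt(h))
Q(-6)*(r + 4*1) = (sqrt(10)*sqrt(-6))*(15 + 4*1) = (sqrt(10)*(I*sqrt(6)))*(15 + 4) = (2*I*sqrt(15))*19 = 38*I*sqrt(15)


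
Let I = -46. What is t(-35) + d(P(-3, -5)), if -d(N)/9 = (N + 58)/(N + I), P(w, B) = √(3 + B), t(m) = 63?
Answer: 26238/353 + 156*I*√2/353 ≈ 74.329 + 0.62498*I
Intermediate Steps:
d(N) = -9*(58 + N)/(-46 + N) (d(N) = -9*(N + 58)/(N - 46) = -9*(58 + N)/(-46 + N))
t(-35) + d(P(-3, -5)) = 63 + 9*(-58 - √(3 - 5))/(-46 + √(3 - 5)) = 63 + 9*(-58 - √(-2))/(-46 + √(-2)) = 63 + 9*(-58 - I*√2)/(-46 + I*√2)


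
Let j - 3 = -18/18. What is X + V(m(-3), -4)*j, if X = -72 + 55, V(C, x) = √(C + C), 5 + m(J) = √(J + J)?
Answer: -17 + 2*√(-10 + 2*I*√6) ≈ -15.493 + 6.5016*I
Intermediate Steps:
m(J) = -5 + √2*√J (m(J) = -5 + √(J + J) = -5 + √(2*J) = -5 + √2*√J)
V(C, x) = √2*√C (V(C, x) = √(2*C) = √2*√C)
j = 2 (j = 3 - 18/18 = 3 - 18*1/18 = 3 - 1 = 2)
X = -17
X + V(m(-3), -4)*j = -17 + (√2*√(-5 + √2*√(-3)))*2 = -17 + (√2*√(-5 + √2*(I*√3)))*2 = -17 + (√2*√(-5 + I*√6))*2 = -17 + 2*√2*√(-5 + I*√6)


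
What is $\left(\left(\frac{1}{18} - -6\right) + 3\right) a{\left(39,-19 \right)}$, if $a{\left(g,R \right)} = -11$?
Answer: $- \frac{1793}{18} \approx -99.611$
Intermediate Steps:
$\left(\left(\frac{1}{18} - -6\right) + 3\right) a{\left(39,-19 \right)} = \left(\left(\frac{1}{18} - -6\right) + 3\right) \left(-11\right) = \left(\left(\frac{1}{18} + \left(-1 + 7\right)\right) + 3\right) \left(-11\right) = \left(\left(\frac{1}{18} + 6\right) + 3\right) \left(-11\right) = \left(\frac{109}{18} + 3\right) \left(-11\right) = \frac{163}{18} \left(-11\right) = - \frac{1793}{18}$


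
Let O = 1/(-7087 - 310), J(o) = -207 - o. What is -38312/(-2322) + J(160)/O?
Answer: 3151784695/1161 ≈ 2.7147e+6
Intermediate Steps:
O = -1/7397 (O = 1/(-7397) = -1/7397 ≈ -0.00013519)
-38312/(-2322) + J(160)/O = -38312/(-2322) + (-207 - 1*160)/(-1/7397) = -38312*(-1/2322) + (-207 - 160)*(-7397) = 19156/1161 - 367*(-7397) = 19156/1161 + 2714699 = 3151784695/1161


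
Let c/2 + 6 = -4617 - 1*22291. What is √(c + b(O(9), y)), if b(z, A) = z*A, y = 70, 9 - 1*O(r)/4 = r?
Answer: 2*I*√13457 ≈ 232.01*I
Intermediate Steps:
O(r) = 36 - 4*r
b(z, A) = A*z
c = -53828 (c = -12 + 2*(-4617 - 1*22291) = -12 + 2*(-4617 - 22291) = -12 + 2*(-26908) = -12 - 53816 = -53828)
√(c + b(O(9), y)) = √(-53828 + 70*(36 - 4*9)) = √(-53828 + 70*(36 - 36)) = √(-53828 + 70*0) = √(-53828 + 0) = √(-53828) = 2*I*√13457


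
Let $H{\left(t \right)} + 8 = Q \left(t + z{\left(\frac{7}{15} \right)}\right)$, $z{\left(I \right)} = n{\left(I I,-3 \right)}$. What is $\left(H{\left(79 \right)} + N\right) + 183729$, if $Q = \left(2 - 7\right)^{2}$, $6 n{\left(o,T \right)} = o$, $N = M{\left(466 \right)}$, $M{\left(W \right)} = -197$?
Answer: $\frac{10016995}{54} \approx 1.855 \cdot 10^{5}$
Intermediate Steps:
$N = -197$
$n{\left(o,T \right)} = \frac{o}{6}$
$z{\left(I \right)} = \frac{I^{2}}{6}$ ($z{\left(I \right)} = \frac{I I}{6} = \frac{I^{2}}{6}$)
$Q = 25$ ($Q = \left(-5\right)^{2} = 25$)
$H{\left(t \right)} = - \frac{383}{54} + 25 t$ ($H{\left(t \right)} = -8 + 25 \left(t + \frac{\left(\frac{7}{15}\right)^{2}}{6}\right) = -8 + 25 \left(t + \frac{1}{6} \cdot \frac{49}{225}\right) = -8 + 25 \left(t + \frac{49}{1350}\right) = -8 + 25 \left(\frac{49}{1350} + t\right) = -8 + \left(\frac{49}{54} + 25 t\right) = - \frac{383}{54} + 25 t$)
$\left(H{\left(79 \right)} + N\right) + 183729 = \left(\left(- \frac{383}{54} + 25 \cdot 79\right) - 197\right) + 183729 = \left(\left(- \frac{383}{54} + 1975\right) - 197\right) + 183729 = \left(\frac{106267}{54} - 197\right) + 183729 = \frac{95629}{54} + 183729 = \frac{10016995}{54}$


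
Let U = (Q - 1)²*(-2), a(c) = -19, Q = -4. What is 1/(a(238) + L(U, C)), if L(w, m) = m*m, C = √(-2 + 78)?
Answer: 1/57 ≈ 0.017544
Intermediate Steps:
C = 2*√19 (C = √76 = 2*√19 ≈ 8.7178)
U = -50 (U = (-4 - 1)²*(-2) = (-5)²*(-2) = 25*(-2) = -50)
L(w, m) = m²
1/(a(238) + L(U, C)) = 1/(-19 + (2*√19)²) = 1/(-19 + 76) = 1/57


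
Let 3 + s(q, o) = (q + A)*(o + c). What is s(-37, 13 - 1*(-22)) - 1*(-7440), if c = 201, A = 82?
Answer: 18057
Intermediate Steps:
s(q, o) = -3 + (82 + q)*(201 + o) (s(q, o) = -3 + (q + 82)*(o + 201) = -3 + (82 + q)*(201 + o))
s(-37, 13 - 1*(-22)) - 1*(-7440) = (16479 + 82*(13 - 1*(-22)) + 201*(-37) + (13 - 1*(-22))*(-37)) - 1*(-7440) = (16479 + 82*(13 + 22) - 7437 + (13 + 22)*(-37)) + 7440 = (16479 + 82*35 - 7437 + 35*(-37)) + 7440 = (16479 + 2870 - 7437 - 1295) + 7440 = 10617 + 7440 = 18057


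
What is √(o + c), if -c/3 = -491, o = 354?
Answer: 3*√203 ≈ 42.743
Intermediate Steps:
c = 1473 (c = -3*(-491) = 1473)
√(o + c) = √(354 + 1473) = √1827 = 3*√203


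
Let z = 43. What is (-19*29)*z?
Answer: -23693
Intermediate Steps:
(-19*29)*z = -19*29*43 = -551*43 = -23693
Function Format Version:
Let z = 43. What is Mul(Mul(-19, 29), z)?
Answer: -23693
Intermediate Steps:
Mul(Mul(-19, 29), z) = Mul(Mul(-19, 29), 43) = Mul(-551, 43) = -23693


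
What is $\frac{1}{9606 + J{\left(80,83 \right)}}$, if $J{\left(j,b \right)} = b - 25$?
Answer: $\frac{1}{9664} \approx 0.00010348$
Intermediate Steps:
$J{\left(j,b \right)} = -25 + b$
$\frac{1}{9606 + J{\left(80,83 \right)}} = \frac{1}{9606 + \left(-25 + 83\right)} = \frac{1}{9606 + 58} = \frac{1}{9664}$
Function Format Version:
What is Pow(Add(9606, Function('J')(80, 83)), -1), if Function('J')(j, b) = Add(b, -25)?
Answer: Rational(1, 9664) ≈ 0.00010348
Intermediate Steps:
Function('J')(j, b) = Add(-25, b)
Pow(Add(9606, Function('J')(80, 83)), -1) = Pow(Add(9606, Add(-25, 83)), -1) = Pow(Add(9606, 58), -1) = Pow(9664, -1) = Rational(1, 9664)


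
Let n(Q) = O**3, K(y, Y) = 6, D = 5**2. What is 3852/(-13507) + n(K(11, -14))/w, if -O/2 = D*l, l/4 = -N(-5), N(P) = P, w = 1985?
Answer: -2701401529244/5362279 ≈ -5.0378e+5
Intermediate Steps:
D = 25
l = 20 (l = 4*(-1*(-5)) = 4*5 = 20)
O = -1000 (O = -50*20 = -2*500 = -1000)
n(Q) = -1000000000 (n(Q) = (-1000)**3 = -1000000000)
3852/(-13507) + n(K(11, -14))/w = 3852/(-13507) - 1000000000/1985 = 3852*(-1/13507) - 1000000000*1/1985 = -3852/13507 - 200000000/397 = -2701401529244/5362279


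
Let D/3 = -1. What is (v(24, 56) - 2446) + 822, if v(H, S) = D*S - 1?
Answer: -1793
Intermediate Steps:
D = -3 (D = 3*(-1) = -3)
v(H, S) = -1 - 3*S (v(H, S) = -3*S - 1 = -1 - 3*S)
(v(24, 56) - 2446) + 822 = ((-1 - 3*56) - 2446) + 822 = ((-1 - 168) - 2446) + 822 = (-169 - 2446) + 822 = -2615 + 822 = -1793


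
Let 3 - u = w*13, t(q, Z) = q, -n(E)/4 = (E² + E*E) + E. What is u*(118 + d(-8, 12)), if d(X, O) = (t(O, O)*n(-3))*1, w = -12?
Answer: -95718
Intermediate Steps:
n(E) = -8*E² - 4*E (n(E) = -4*((E² + E*E) + E) = -4*((E² + E²) + E) = -4*(2*E² + E) = -4*(E + 2*E²) = -8*E² - 4*E)
d(X, O) = -60*O (d(X, O) = (O*(-4*(-3)*(1 + 2*(-3))))*1 = (O*(-4*(-3)*(1 - 6)))*1 = (O*(-4*(-3)*(-5)))*1 = (O*(-60))*1 = -60*O*1 = -60*O)
u = 159 (u = 3 - (-12)*13 = 3 - 1*(-156) = 3 + 156 = 159)
u*(118 + d(-8, 12)) = 159*(118 - 60*12) = 159*(118 - 720) = 159*(-602) = -95718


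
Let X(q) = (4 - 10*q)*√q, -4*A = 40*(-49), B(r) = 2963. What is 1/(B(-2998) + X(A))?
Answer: -2963/11736920471 - 34272*√10/11736920471 ≈ -9.4863e-6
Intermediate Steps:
A = 490 (A = -10*(-49) = -¼*(-1960) = 490)
X(q) = √q*(4 - 10*q)
1/(B(-2998) + X(A)) = 1/(2963 + √490*(4 - 10*490)) = 1/(2963 + (7*√10)*(4 - 4900)) = 1/(2963 + (7*√10)*(-4896)) = 1/(2963 - 34272*√10)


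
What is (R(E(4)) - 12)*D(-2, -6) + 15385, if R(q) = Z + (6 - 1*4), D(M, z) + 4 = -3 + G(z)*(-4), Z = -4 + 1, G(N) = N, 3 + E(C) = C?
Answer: 15164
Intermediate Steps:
E(C) = -3 + C
Z = -3
D(M, z) = -7 - 4*z (D(M, z) = -4 + (-3 + z*(-4)) = -4 + (-3 - 4*z) = -7 - 4*z)
R(q) = -1 (R(q) = -3 + (6 - 1*4) = -3 + (6 - 4) = -3 + 2 = -1)
(R(E(4)) - 12)*D(-2, -6) + 15385 = (-1 - 12)*(-7 - 4*(-6)) + 15385 = -13*(-7 + 24) + 15385 = -13*17 + 15385 = -221 + 15385 = 15164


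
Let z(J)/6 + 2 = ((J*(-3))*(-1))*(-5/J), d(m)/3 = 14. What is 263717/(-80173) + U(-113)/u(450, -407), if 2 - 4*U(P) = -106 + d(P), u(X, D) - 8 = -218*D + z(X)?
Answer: -15581628193/4737262224 ≈ -3.2892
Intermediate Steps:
d(m) = 42 (d(m) = 3*14 = 42)
z(J) = -102 (z(J) = -12 + 6*(((J*(-3))*(-1))*(-5/J)) = -12 + 6*((-3*J*(-1))*(-5/J)) = -12 + 6*((3*J)*(-5/J)) = -12 + 6*(-15) = -12 - 90 = -102)
u(X, D) = -94 - 218*D (u(X, D) = 8 + (-218*D - 102) = 8 + (-102 - 218*D) = -94 - 218*D)
U(P) = 33/2 (U(P) = 1/2 - (-106 + 42)/4 = 1/2 - 1/4*(-64) = 1/2 + 16 = 33/2)
263717/(-80173) + U(-113)/u(450, -407) = 263717/(-80173) + 33/(2*(-94 - 218*(-407))) = 263717*(-1/80173) + 33/(2*(-94 + 88726)) = -263717/80173 + (33/2)/88632 = -263717/80173 + (33/2)*(1/88632) = -263717/80173 + 11/59088 = -15581628193/4737262224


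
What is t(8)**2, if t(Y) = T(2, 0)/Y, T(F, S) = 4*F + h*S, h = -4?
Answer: 1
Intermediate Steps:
T(F, S) = -4*S + 4*F (T(F, S) = 4*F - 4*S = -4*S + 4*F)
t(Y) = 8/Y (t(Y) = (-4*0 + 4*2)/Y = (0 + 8)/Y = 8/Y)
t(8)**2 = (8/8)**2 = (8*(1/8))**2 = 1**2 = 1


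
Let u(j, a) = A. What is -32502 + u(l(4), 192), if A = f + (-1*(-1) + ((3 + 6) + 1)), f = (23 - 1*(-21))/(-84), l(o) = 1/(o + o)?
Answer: -682322/21 ≈ -32492.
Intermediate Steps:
l(o) = 1/(2*o)
f = -11/21 (f = (23 + 21)*(-1/84) = 44*(-1/84) = -11/21 ≈ -0.52381)
A = 220/21 (A = -11/21 + (-1*(-1) + ((3 + 6) + 1)) = -11/21 + (1 + (9 + 1)) = -11/21 + (1 + 10) = -11/21 + 11 = 220/21 ≈ 10.476)
u(j, a) = 220/21
-32502 + u(l(4), 192) = -32502 + 220/21 = -682322/21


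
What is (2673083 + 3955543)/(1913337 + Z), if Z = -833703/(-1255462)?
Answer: 213384309108/61592890523 ≈ 3.4644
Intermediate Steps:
Z = 64131/96574 (Z = -833703*(-1/1255462) = 64131/96574 ≈ 0.66406)
(2673083 + 3955543)/(1913337 + Z) = (2673083 + 3955543)/(1913337 + 64131/96574) = 6628626/(184778671569/96574) = 6628626*(96574/184778671569) = 213384309108/61592890523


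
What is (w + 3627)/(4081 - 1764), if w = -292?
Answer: 3335/2317 ≈ 1.4394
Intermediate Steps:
(w + 3627)/(4081 - 1764) = (-292 + 3627)/(4081 - 1764) = 3335/2317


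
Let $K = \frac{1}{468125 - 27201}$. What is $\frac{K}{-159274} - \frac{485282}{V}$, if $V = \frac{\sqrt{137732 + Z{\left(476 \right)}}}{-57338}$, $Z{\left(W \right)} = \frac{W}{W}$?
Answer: $- \frac{1}{70227729176} + \frac{27825099316 \sqrt{137733}}{137733} \approx 7.4975 \cdot 10^{7}$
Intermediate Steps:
$Z{\left(W \right)} = 1$
$K = \frac{1}{440924}$ ($K = \frac{1}{468125 + \left(-75788 + 48587\right)} = \frac{1}{468125 - 27201} = \frac{1}{440924} \approx 2.268 \cdot 10^{-6}$)
$V = - \frac{\sqrt{137733}}{57338}$ ($V = \frac{\sqrt{137732 + 1}}{-57338} = \sqrt{137733} \left(- \frac{1}{57338}\right) = - \frac{\sqrt{137733}}{57338} \approx -0.0064726$)
$\frac{K}{-159274} - \frac{485282}{V} = \frac{1}{440924 \left(-159274\right)} - \frac{485282}{\left(- \frac{1}{57338}\right) \sqrt{137733}} = \frac{1}{440924} \left(- \frac{1}{159274}\right) - 485282 \left(- \frac{57338 \sqrt{137733}}{137733}\right) = - \frac{1}{70227729176} + \frac{27825099316 \sqrt{137733}}{137733}$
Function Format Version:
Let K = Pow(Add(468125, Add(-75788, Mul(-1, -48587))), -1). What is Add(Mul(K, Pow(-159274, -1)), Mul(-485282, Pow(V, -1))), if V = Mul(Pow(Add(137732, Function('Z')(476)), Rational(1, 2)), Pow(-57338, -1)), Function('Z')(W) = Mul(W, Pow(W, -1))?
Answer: Add(Rational(-1, 70227729176), Mul(Rational(27825099316, 137733), Pow(137733, Rational(1, 2)))) ≈ 7.4975e+7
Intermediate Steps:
Function('Z')(W) = 1
K = Rational(1, 440924) (K = Pow(Add(468125, Add(-75788, 48587)), -1) = Pow(Add(468125, -27201), -1) = Pow(440924, -1) = Rational(1, 440924) ≈ 2.2680e-6)
V = Mul(Rational(-1, 57338), Pow(137733, Rational(1, 2))) (V = Mul(Pow(Add(137732, 1), Rational(1, 2)), Pow(-57338, -1)) = Mul(Pow(137733, Rational(1, 2)), Rational(-1, 57338)) = Mul(Rational(-1, 57338), Pow(137733, Rational(1, 2))) ≈ -0.0064726)
Add(Mul(K, Pow(-159274, -1)), Mul(-485282, Pow(V, -1))) = Add(Mul(Rational(1, 440924), Pow(-159274, -1)), Mul(-485282, Pow(Mul(Rational(-1, 57338), Pow(137733, Rational(1, 2))), -1))) = Add(Mul(Rational(1, 440924), Rational(-1, 159274)), Mul(-485282, Mul(Rational(-57338, 137733), Pow(137733, Rational(1, 2))))) = Add(Rational(-1, 70227729176), Mul(Rational(27825099316, 137733), Pow(137733, Rational(1, 2))))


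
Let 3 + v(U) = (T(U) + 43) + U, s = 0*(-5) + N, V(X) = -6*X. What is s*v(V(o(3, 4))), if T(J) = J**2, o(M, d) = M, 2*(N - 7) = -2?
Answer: 2076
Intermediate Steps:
N = 6 (N = 7 + (1/2)*(-2) = 7 - 1 = 6)
s = 6 (s = 0*(-5) + 6 = 0 + 6 = 6)
v(U) = 40 + U + U**2 (v(U) = -3 + ((U**2 + 43) + U) = -3 + ((43 + U**2) + U) = -3 + (43 + U + U**2) = 40 + U + U**2)
s*v(V(o(3, 4))) = 6*(40 - 6*3 + (-6*3)**2) = 6*(40 - 18 + (-18)**2) = 6*(40 - 18 + 324) = 6*346 = 2076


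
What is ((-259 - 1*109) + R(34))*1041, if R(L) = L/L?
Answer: -382047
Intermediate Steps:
R(L) = 1
((-259 - 1*109) + R(34))*1041 = ((-259 - 1*109) + 1)*1041 = ((-259 - 109) + 1)*1041 = (-368 + 1)*1041 = -367*1041 = -382047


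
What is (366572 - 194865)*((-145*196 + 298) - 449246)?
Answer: -81967427176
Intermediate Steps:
(366572 - 194865)*((-145*196 + 298) - 449246) = 171707*((-28420 + 298) - 449246) = 171707*(-28122 - 449246) = 171707*(-477368) = -81967427176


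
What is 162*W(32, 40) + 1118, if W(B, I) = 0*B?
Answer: 1118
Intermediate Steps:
W(B, I) = 0
162*W(32, 40) + 1118 = 162*0 + 1118 = 0 + 1118 = 1118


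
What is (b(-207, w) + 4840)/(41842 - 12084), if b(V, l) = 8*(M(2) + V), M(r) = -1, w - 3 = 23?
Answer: 1588/14879 ≈ 0.10673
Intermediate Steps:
w = 26 (w = 3 + 23 = 26)
b(V, l) = -8 + 8*V (b(V, l) = 8*(-1 + V) = -8 + 8*V)
(b(-207, w) + 4840)/(41842 - 12084) = ((-8 + 8*(-207)) + 4840)/(41842 - 12084) = ((-8 - 1656) + 4840)/29758 = (-1664 + 4840)*(1/29758) = 3176*(1/29758) = 1588/14879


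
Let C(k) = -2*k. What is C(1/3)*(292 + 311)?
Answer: -402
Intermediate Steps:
C(1/3)*(292 + 311) = (-2/3)*(292 + 311) = -2/3*603 = -2*⅓*603 = -⅔*603 = -402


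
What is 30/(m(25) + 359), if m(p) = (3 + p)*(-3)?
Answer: 6/55 ≈ 0.10909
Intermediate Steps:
m(p) = -9 - 3*p
30/(m(25) + 359) = 30/((-9 - 3*25) + 359) = 30/((-9 - 75) + 359) = 30/(-84 + 359) = 30/275 = (1/275)*30 = 6/55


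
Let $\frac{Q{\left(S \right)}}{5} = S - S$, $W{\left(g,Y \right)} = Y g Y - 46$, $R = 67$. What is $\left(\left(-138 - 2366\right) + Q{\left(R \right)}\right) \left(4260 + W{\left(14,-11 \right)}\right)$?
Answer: $-14793632$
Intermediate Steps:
$W{\left(g,Y \right)} = -46 + g Y^{2}$ ($W{\left(g,Y \right)} = g Y^{2} - 46 = -46 + g Y^{2}$)
$Q{\left(S \right)} = 0$ ($Q{\left(S \right)} = 5 \left(S - S\right) = 5 \cdot 0 = 0$)
$\left(\left(-138 - 2366\right) + Q{\left(R \right)}\right) \left(4260 + W{\left(14,-11 \right)}\right) = \left(\left(-138 - 2366\right) + 0\right) \left(4260 - \left(46 - 14 \left(-11\right)^{2}\right)\right) = \left(-2504 + 0\right) \left(4260 + \left(-46 + 14 \cdot 121\right)\right) = - 2504 \left(4260 + \left(-46 + 1694\right)\right) = - 2504 \left(4260 + 1648\right) = \left(-2504\right) 5908 = -14793632$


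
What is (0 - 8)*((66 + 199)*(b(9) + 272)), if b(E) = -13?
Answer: -549080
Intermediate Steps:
(0 - 8)*((66 + 199)*(b(9) + 272)) = (0 - 8)*((66 + 199)*(-13 + 272)) = -2120*259 = -8*68635 = -549080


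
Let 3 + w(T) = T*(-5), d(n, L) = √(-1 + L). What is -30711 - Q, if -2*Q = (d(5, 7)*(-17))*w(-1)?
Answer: -30711 - 17*√6 ≈ -30753.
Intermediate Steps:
w(T) = -3 - 5*T (w(T) = -3 + T*(-5) = -3 - 5*T)
Q = 17*√6 (Q = -√(-1 + 7)*(-17)*(-3 - 5*(-1))/2 = -√6*(-17)*(-3 + 5)/2 = -(-17*√6)*2/2 = -(-17)*√6 = 17*√6 ≈ 41.641)
-30711 - Q = -30711 - 17*√6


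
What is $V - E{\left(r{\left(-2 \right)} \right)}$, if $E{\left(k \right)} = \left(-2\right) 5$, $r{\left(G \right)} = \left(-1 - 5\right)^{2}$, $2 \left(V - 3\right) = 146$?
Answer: $86$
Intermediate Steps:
$V = 76$ ($V = 3 + \frac{1}{2} \cdot 146 = 3 + 73 = 76$)
$r{\left(G \right)} = 36$ ($r{\left(G \right)} = \left(-6\right)^{2} = 36$)
$E{\left(k \right)} = -10$
$V - E{\left(r{\left(-2 \right)} \right)} = 76 - -10 = 76 + 10 = 86$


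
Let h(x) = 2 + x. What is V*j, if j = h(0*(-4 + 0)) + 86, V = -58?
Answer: -5104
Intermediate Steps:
j = 88 (j = (2 + 0*(-4 + 0)) + 86 = (2 + 0*(-4)) + 86 = (2 + 0) + 86 = 2 + 86 = 88)
V*j = -58*88 = -5104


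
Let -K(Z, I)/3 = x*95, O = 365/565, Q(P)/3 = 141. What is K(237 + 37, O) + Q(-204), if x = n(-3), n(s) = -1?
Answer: 708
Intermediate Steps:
Q(P) = 423 (Q(P) = 3*141 = 423)
O = 73/113 (O = 365*(1/565) = 73/113 ≈ 0.64602)
x = -1
K(Z, I) = 285 (K(Z, I) = -(-3)*95 = -3*(-95) = 285)
K(237 + 37, O) + Q(-204) = 285 + 423 = 708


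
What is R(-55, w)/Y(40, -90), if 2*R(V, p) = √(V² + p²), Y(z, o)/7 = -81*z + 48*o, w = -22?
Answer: -11*√29/105840 ≈ -0.00055968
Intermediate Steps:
Y(z, o) = -567*z + 336*o (Y(z, o) = 7*(-81*z + 48*o) = -567*z + 336*o)
R(V, p) = √(V² + p²)/2
R(-55, w)/Y(40, -90) = (√((-55)² + (-22)²)/2)/(-567*40 + 336*(-90)) = (√(3025 + 484)/2)/(-22680 - 30240) = (√3509/2)/(-52920) = ((11*√29)/2)*(-1/52920) = (11*√29/2)*(-1/52920) = -11*√29/105840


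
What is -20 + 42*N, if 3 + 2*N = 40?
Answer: 757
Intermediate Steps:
N = 37/2 (N = -3/2 + (1/2)*40 = -3/2 + 20 = 37/2 ≈ 18.500)
-20 + 42*N = -20 + 42*(37/2) = -20 + 777 = 757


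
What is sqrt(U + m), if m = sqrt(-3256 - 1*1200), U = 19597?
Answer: sqrt(19597 + 2*I*sqrt(1114)) ≈ 139.99 + 0.238*I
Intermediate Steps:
m = 2*I*sqrt(1114) (m = sqrt(-3256 - 1200) = sqrt(-4456) = 2*I*sqrt(1114) ≈ 66.753*I)
sqrt(U + m) = sqrt(19597 + 2*I*sqrt(1114))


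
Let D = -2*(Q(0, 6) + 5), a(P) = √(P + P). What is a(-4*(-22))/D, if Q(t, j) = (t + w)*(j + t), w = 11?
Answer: -2*√11/71 ≈ -0.093426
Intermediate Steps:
Q(t, j) = (11 + t)*(j + t) (Q(t, j) = (t + 11)*(j + t) = (11 + t)*(j + t))
a(P) = √2*√P (a(P) = √(2*P) = √2*√P)
D = -142 (D = -2*((0² + 11*6 + 11*0 + 6*0) + 5) = -2*((0 + 66 + 0 + 0) + 5) = -2*(66 + 5) = -2*71 = -142)
a(-4*(-22))/D = (√2*√(-4*(-22)))/(-142) = (√2*√88)*(-1/142) = (√2*(2*√22))*(-1/142) = (4*√11)*(-1/142) = -2*√11/71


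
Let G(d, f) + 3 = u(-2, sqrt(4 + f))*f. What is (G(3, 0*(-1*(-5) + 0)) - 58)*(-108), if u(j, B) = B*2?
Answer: 6588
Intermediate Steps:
u(j, B) = 2*B
G(d, f) = -3 + 2*f*sqrt(4 + f) (G(d, f) = -3 + (2*sqrt(4 + f))*f = -3 + 2*f*sqrt(4 + f))
(G(3, 0*(-1*(-5) + 0)) - 58)*(-108) = ((-3 + 2*(0*(-1*(-5) + 0))*sqrt(4 + 0*(-1*(-5) + 0))) - 58)*(-108) = ((-3 + 2*(0*(5 + 0))*sqrt(4 + 0*(5 + 0))) - 58)*(-108) = ((-3 + 2*(0*5)*sqrt(4 + 0*5)) - 58)*(-108) = ((-3 + 2*0*sqrt(4 + 0)) - 58)*(-108) = ((-3 + 2*0*sqrt(4)) - 58)*(-108) = ((-3 + 2*0*2) - 58)*(-108) = ((-3 + 0) - 58)*(-108) = (-3 - 58)*(-108) = -61*(-108) = 6588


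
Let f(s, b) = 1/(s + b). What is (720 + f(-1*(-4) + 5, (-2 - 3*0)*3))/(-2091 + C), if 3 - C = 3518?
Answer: -2161/16818 ≈ -0.12849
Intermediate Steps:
C = -3515 (C = 3 - 1*3518 = 3 - 3518 = -3515)
f(s, b) = 1/(b + s)
(720 + f(-1*(-4) + 5, (-2 - 3*0)*3))/(-2091 + C) = (720 + 1/((-2 - 3*0)*3 + (-1*(-4) + 5)))/(-2091 - 3515) = (720 + 1/((-2 + 0)*3 + (4 + 5)))/(-5606) = (720 + 1/(-2*3 + 9))*(-1/5606) = (720 + 1/(-6 + 9))*(-1/5606) = (720 + 1/3)*(-1/5606) = (720 + ⅓)*(-1/5606) = (2161/3)*(-1/5606) = -2161/16818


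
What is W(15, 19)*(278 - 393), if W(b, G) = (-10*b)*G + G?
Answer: 325565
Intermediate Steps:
W(b, G) = G - 10*G*b (W(b, G) = -10*G*b + G = G - 10*G*b)
W(15, 19)*(278 - 393) = (19*(1 - 10*15))*(278 - 393) = (19*(1 - 150))*(-115) = (19*(-149))*(-115) = -2831*(-115) = 325565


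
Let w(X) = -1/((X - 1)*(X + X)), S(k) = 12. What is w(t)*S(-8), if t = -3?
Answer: -1/2 ≈ -0.50000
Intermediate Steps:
w(X) = -1/(2*X*(-1 + X)) (w(X) = -1/((-1 + X)*(2*X)) = -1/(2*X*(-1 + X)))
w(t)*S(-8) = -1/2/(-3*(-1 - 3))*12 = -1/2*(-1/3)/(-4)*12 = -1/2*(-1/3)*(-1/4)*12 = -1/24*12 = -1/2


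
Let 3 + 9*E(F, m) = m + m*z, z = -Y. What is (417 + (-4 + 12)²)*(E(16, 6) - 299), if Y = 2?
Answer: -144300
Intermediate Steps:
z = -2 (z = -1*2 = -2)
E(F, m) = -⅓ - m/9 (E(F, m) = -⅓ + (m + m*(-2))/9 = -⅓ + (m - 2*m)/9 = -⅓ + (-m)/9 = -⅓ - m/9)
(417 + (-4 + 12)²)*(E(16, 6) - 299) = (417 + (-4 + 12)²)*((-⅓ - ⅑*6) - 299) = (417 + 8²)*((-⅓ - ⅔) - 299) = (417 + 64)*(-1 - 299) = 481*(-300) = -144300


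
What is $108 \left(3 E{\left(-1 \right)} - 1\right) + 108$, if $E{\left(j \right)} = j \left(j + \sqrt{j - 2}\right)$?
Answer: $324 - 324 i \sqrt{3} \approx 324.0 - 561.18 i$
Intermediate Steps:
$E{\left(j \right)} = j \left(j + \sqrt{-2 + j}\right)$
$108 \left(3 E{\left(-1 \right)} - 1\right) + 108 = 108 \left(3 \left(- (-1 + \sqrt{-2 - 1})\right) - 1\right) + 108 = 108 \left(3 \left(- (-1 + \sqrt{-3})\right) - 1\right) + 108 = 108 \left(3 \left(- (-1 + i \sqrt{3})\right) - 1\right) + 108 = 108 \left(3 \left(1 - i \sqrt{3}\right) - 1\right) + 108 = 108 \left(\left(3 - 3 i \sqrt{3}\right) - 1\right) + 108 = 108 \left(2 - 3 i \sqrt{3}\right) + 108 = \left(216 - 324 i \sqrt{3}\right) + 108 = 324 - 324 i \sqrt{3}$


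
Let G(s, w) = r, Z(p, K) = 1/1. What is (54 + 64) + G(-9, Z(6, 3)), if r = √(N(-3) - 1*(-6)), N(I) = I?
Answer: 118 + √3 ≈ 119.73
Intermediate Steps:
Z(p, K) = 1
r = √3 (r = √(-3 - 1*(-6)) = √(-3 + 6) = √3 ≈ 1.7320)
G(s, w) = √3
(54 + 64) + G(-9, Z(6, 3)) = (54 + 64) + √3 = 118 + √3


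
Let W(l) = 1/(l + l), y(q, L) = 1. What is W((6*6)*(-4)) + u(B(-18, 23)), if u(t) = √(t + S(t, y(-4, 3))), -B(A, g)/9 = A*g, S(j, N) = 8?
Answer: -1/288 + √3734 ≈ 61.103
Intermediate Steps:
B(A, g) = -9*A*g
W(l) = 1/(2*l)
u(t) = √(8 + t) (u(t) = √(t + 8) = √(8 + t))
W((6*6)*(-4)) + u(B(-18, 23)) = 1/(2*(((6*6)*(-4)))) + √(8 - 9*(-18)*23) = 1/(2*((36*(-4)))) + √(8 + 3726) = (½)/(-144) + √3734 = (½)*(-1/144) + √3734 = -1/288 + √3734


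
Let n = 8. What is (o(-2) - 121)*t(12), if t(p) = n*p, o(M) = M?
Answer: -11808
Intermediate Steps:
t(p) = 8*p
(o(-2) - 121)*t(12) = (-2 - 121)*(8*12) = -123*96 = -11808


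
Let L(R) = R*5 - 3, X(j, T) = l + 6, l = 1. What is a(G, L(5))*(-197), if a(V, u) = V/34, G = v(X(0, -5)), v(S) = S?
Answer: -1379/34 ≈ -40.559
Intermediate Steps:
X(j, T) = 7 (X(j, T) = 1 + 6 = 7)
G = 7
L(R) = -3 + 5*R (L(R) = 5*R - 3 = -3 + 5*R)
a(V, u) = V/34 (a(V, u) = V*(1/34) = V/34)
a(G, L(5))*(-197) = ((1/34)*7)*(-197) = (7/34)*(-197) = -1379/34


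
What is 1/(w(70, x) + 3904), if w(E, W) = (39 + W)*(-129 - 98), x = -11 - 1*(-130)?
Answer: -1/31962 ≈ -3.1287e-5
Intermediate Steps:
x = 119 (x = -11 + 130 = 119)
w(E, W) = -8853 - 227*W (w(E, W) = (39 + W)*(-227) = -8853 - 227*W)
1/(w(70, x) + 3904) = 1/((-8853 - 227*119) + 3904) = 1/((-8853 - 27013) + 3904) = 1/(-35866 + 3904) = 1/(-31962) = -1/31962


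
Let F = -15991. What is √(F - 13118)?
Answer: I*√29109 ≈ 170.61*I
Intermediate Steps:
√(F - 13118) = √(-15991 - 13118) = √(-29109) = I*√29109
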